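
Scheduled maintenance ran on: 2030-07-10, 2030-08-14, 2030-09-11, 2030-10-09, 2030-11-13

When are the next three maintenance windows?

2030-12-11, 2031-01-08, 2031-02-12

These are Wednesdays at 28- or 35-day spacing (35, 28, 28, 35).
The pattern: 2nd Wednesday of the month.
2nd Wednesday of December 2030: 2030-12-11.
2nd Wednesday of January 2031: 2031-01-08.
February 2031 — 2nd Wednesday is 2031-02-12.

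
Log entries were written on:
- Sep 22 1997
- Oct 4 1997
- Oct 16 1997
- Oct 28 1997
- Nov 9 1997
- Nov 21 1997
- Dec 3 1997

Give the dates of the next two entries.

Dec 15 1997, Dec 27 1997

Every event comes 12 days after the last (12, 12, 12, 12, 12, 12).
Dec 3 1997 + 12 days = Dec 15 1997.
Dec 15 1997 + 12 days = Dec 27 1997.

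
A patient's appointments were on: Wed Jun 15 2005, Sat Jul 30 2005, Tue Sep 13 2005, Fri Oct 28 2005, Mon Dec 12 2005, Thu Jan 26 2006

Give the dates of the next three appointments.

Sun Mar 12 2006, Wed Apr 26 2006, Sat Jun 10 2006

The spacing is 45, 45, 45, 45, 45 days — always 45 days.
Thu Jan 26 2006 + 45 days = Sun Mar 12 2006.
Sun Mar 12 2006 + 45 days = Wed Apr 26 2006.
Wed Apr 26 2006 + 45 days = Sat Jun 10 2006.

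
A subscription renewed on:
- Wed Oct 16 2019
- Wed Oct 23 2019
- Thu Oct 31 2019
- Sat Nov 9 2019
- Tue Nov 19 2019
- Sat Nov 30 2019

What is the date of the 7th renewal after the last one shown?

Intervals are 7, 8, 9, 10, 11 days — an arithmetic progression with common difference 1.
Next gap: 12 days. Sat Nov 30 2019 + 12 days = Thu Dec 12 2019.
Next gap: 13 days. Thu Dec 12 2019 + 13 days = Wed Dec 25 2019.
Next gap: 14 days. Wed Dec 25 2019 + 14 days = Wed Jan 8 2020.
Next gap: 15 days. Wed Jan 8 2020 + 15 days = Thu Jan 23 2020.
Next gap: 16 days. Thu Jan 23 2020 + 16 days = Sat Feb 8 2020.
Next gap: 17 days. Sat Feb 8 2020 + 17 days = Tue Feb 25 2020.
Next gap: 18 days. Tue Feb 25 2020 + 18 days = Sat Mar 14 2020.

Sat Mar 14 2020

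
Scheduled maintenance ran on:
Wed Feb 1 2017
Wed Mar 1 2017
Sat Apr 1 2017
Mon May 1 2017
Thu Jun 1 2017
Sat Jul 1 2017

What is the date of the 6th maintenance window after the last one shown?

Mon Jan 1 2018

Each date is the 1st; the gaps (28, 31, 30, 31, 30) track the month lengths.
The rule is the 1st of each month.
Next: August 2017 → Tue Aug 1 2017.
Next: September 2017 → Fri Sep 1 2017.
October 2017: Sun Oct 1 2017.
November 2017: Wed Nov 1 2017.
December 2017: Fri Dec 1 2017.
January 2018: Mon Jan 1 2018.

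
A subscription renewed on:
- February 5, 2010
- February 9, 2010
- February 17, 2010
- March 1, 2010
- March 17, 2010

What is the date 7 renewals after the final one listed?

The spacing grows by 4 each time: 4, 8, 12, 16 days.
Next gap: 20 days. March 17, 2010 + 20 days = April 6, 2010.
Next gap: 24 days. April 6, 2010 + 24 days = April 30, 2010.
Next gap: 28 days. April 30, 2010 + 28 days = May 28, 2010.
Next gap: 32 days. May 28, 2010 + 32 days = June 29, 2010.
Next gap: 36 days. June 29, 2010 + 36 days = August 4, 2010.
Next gap: 40 days. August 4, 2010 + 40 days = September 13, 2010.
Next gap: 44 days. September 13, 2010 + 44 days = October 27, 2010.

October 27, 2010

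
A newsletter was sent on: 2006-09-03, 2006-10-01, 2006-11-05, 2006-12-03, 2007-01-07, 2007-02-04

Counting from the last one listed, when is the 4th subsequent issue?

Gaps: 28, 35, 28, 35, 28 days — a mix of 28 and 35. Every date is a Sunday.
Each is the 1st Sunday of its month.
1st Sunday of March 2007: 2007-03-04.
April 2007 — 1st Sunday is 2007-04-01.
May 2007 — 1st Sunday is 2007-05-06.
1st Sunday of June 2007: 2007-06-03.

2007-06-03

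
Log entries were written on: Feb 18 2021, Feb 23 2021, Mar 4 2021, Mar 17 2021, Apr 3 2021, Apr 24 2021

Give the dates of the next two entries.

May 19 2021, Jun 17 2021

The spacing grows by 4 each time: 5, 9, 13, 17, 21 days.
Next gap: 25 days. Apr 24 2021 + 25 days = May 19 2021.
Next gap: 29 days. May 19 2021 + 29 days = Jun 17 2021.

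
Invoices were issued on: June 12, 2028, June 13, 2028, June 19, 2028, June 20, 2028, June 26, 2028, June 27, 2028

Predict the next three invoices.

The gap pattern 1, 6, 1, 6, 1 repeats every 2 events.
These are the Mondays and Tuesdays of each week.
Next Monday: July 3, 2028.
The following Tuesday is July 4, 2028.
The following Monday is July 10, 2028.

July 3, 2028; July 4, 2028; July 10, 2028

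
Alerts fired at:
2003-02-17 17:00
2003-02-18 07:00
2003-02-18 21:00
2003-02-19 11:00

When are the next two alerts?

2003-02-20 01:00, 2003-02-20 15:00

Gaps: 14, 14, 14 hours — each event is 14 hours after the previous one.
2003-02-19 11:00 + 14 h = 2003-02-20 01:00.
2003-02-20 01:00 + 14 h = 2003-02-20 15:00.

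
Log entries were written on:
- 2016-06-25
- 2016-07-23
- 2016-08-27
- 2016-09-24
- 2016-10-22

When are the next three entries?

2016-11-26, 2016-12-24, 2017-01-28

All dates are Saturdays, 28, 35, 28, 28 days apart.
Specifically, the 4th Saturday of each month.
November 2016 — 4th Saturday is 2016-11-26.
4th Saturday of December 2016: 2016-12-24.
4th Saturday of January 2017: 2017-01-28.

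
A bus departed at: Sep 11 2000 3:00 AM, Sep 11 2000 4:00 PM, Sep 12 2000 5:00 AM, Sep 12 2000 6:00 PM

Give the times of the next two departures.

Sep 13 2000 7:00 AM, Sep 13 2000 8:00 PM

Gaps: 13, 13, 13 hours — each event is 13 hours after the previous one.
Sep 12 2000 6:00 PM + 13 h = Sep 13 2000 7:00 AM.
Sep 13 2000 7:00 AM + 13 h = Sep 13 2000 8:00 PM.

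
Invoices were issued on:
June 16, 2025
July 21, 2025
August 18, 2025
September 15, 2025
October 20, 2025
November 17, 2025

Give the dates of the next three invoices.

Gaps: 35, 28, 28, 35, 28 days — a mix of 28 and 35. Every date is a Monday.
Each is the 3rd Monday of its month.
3rd Monday of December 2025: December 15, 2025.
3rd Monday of January 2026: January 19, 2026.
3rd Monday of February 2026: February 16, 2026.

December 15, 2025; January 19, 2026; February 16, 2026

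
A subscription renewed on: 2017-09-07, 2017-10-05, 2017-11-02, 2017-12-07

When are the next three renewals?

Gaps: 28, 28, 35 days — a mix of 28 and 35. Every date is a Thursday.
Each is the 1st Thursday of its month.
January 2018 — 1st Thursday is 2018-01-04.
February 2018 — 1st Thursday is 2018-02-01.
March 2018 — 1st Thursday is 2018-03-01.

2018-01-04, 2018-02-01, 2018-03-01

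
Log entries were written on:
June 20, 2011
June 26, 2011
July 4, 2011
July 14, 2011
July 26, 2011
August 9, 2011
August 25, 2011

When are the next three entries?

Intervals are 6, 8, 10, 12, 14, 16 days — an arithmetic progression with common difference 2.
Next gap: 18 days. August 25, 2011 + 18 days = September 12, 2011.
Next gap: 20 days. September 12, 2011 + 20 days = October 2, 2011.
Next gap: 22 days. October 2, 2011 + 22 days = October 24, 2011.

September 12, 2011; October 2, 2011; October 24, 2011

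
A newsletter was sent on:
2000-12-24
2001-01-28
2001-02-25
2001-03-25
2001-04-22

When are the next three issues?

2001-05-27, 2001-06-24, 2001-07-22

All dates are Sundays, 35, 28, 28, 28 days apart.
Specifically, the 4th Sunday of each month.
May 2001 — 4th Sunday is 2001-05-27.
June 2001 — 4th Sunday is 2001-06-24.
4th Sunday of July 2001: 2001-07-22.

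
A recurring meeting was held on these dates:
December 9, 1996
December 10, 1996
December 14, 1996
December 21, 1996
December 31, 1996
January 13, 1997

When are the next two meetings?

Intervals are 1, 4, 7, 10, 13 days — an arithmetic progression with common difference 3.
Next gap: 16 days. January 13, 1997 + 16 days = January 29, 1997.
Next gap: 19 days. January 29, 1997 + 19 days = February 17, 1997.

January 29, 1997; February 17, 1997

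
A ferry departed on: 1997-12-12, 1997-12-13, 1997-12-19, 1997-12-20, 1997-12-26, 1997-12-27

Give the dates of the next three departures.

1998-01-02, 1998-01-03, 1998-01-09

Every event lands on a Friday or Saturday (gaps cycle 1, 6, 1, 6, 1).
So the schedule is: every Friday and Saturday.
The following Friday is 1998-01-02.
The following Saturday is 1998-01-03.
The following Friday is 1998-01-09.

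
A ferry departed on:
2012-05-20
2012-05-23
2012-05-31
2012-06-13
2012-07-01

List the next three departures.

Intervals are 3, 8, 13, 18 days — an arithmetic progression with common difference 5.
Next gap: 23 days. 2012-07-01 + 23 days = 2012-07-24.
Next gap: 28 days. 2012-07-24 + 28 days = 2012-08-21.
Next gap: 33 days. 2012-08-21 + 33 days = 2012-09-23.

2012-07-24, 2012-08-21, 2012-09-23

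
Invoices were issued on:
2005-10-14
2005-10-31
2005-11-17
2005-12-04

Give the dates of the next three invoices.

2005-12-21, 2006-01-07, 2006-01-24

Every event comes 17 days after the last (17, 17, 17).
2005-12-04 + 17 days = 2005-12-21.
2005-12-21 + 17 days = 2006-01-07.
2006-01-07 + 17 days = 2006-01-24.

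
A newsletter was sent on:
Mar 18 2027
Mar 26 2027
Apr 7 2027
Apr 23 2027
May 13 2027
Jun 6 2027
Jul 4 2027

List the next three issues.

Aug 5 2027, Sep 10 2027, Oct 20 2027

The spacing grows by 4 each time: 8, 12, 16, 20, 24, 28 days.
Next gap: 32 days. Jul 4 2027 + 32 days = Aug 5 2027.
Next gap: 36 days. Aug 5 2027 + 36 days = Sep 10 2027.
Next gap: 40 days. Sep 10 2027 + 40 days = Oct 20 2027.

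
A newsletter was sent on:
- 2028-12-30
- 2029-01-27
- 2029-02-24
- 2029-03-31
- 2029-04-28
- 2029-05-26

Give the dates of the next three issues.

2029-06-30, 2029-07-28, 2029-08-25

Every date is a Saturday; gaps 28, 28, 35, 28, 28 days.
Each is the last Saturday of its month (at least one falls on the 29th or later, ruling out '4th Saturday').
Last Saturday of June 2029: 2029-06-30.
July 2029 ends with Saturday 2029-07-28.
Last Saturday of August 2029: 2029-08-25.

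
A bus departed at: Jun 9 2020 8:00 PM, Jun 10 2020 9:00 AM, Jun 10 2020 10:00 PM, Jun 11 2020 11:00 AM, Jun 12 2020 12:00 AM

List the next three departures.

Gaps: 13, 13, 13, 13 hours — each event is 13 hours after the previous one.
Jun 12 2020 12:00 AM + 13 h = Jun 12 2020 1:00 PM.
Jun 12 2020 1:00 PM + 13 h = Jun 13 2020 2:00 AM.
Jun 13 2020 2:00 AM + 13 h = Jun 13 2020 3:00 PM.

Jun 12 2020 1:00 PM, Jun 13 2020 2:00 AM, Jun 13 2020 3:00 PM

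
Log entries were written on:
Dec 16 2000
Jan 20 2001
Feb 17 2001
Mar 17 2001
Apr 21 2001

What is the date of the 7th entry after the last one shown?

Nov 17 2001

These are Saturdays at 28- or 35-day spacing (35, 28, 28, 35).
The pattern: 3rd Saturday of the month.
3rd Saturday of May 2001: May 19 2001.
3rd Saturday of June 2001: Jun 16 2001.
3rd Saturday of July 2001: Jul 21 2001.
August 2001 — 3rd Saturday is Aug 18 2001.
September 2001 — 3rd Saturday is Sep 15 2001.
October 2001 — 3rd Saturday is Oct 20 2001.
November 2001 — 3rd Saturday is Nov 17 2001.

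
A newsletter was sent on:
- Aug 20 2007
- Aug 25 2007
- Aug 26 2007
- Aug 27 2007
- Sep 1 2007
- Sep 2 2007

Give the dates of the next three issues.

The gap pattern 5, 1, 1, 5, 1 repeats every 3 events.
These are the Mondays, Saturdays and Sundays of each week.
Next Monday: Sep 3 2007.
The following Saturday is Sep 8 2007.
The following Sunday is Sep 9 2007.

Sep 3 2007, Sep 8 2007, Sep 9 2007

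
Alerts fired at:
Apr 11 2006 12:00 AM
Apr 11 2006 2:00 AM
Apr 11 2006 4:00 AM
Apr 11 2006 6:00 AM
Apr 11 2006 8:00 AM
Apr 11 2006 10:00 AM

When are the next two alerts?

Gaps: 2, 2, 2, 2, 2 hours — each event is 2 hours after the previous one.
Apr 11 2006 10:00 AM + 2 h = Apr 11 2006 12:00 PM.
Apr 11 2006 12:00 PM + 2 h = Apr 11 2006 2:00 PM.

Apr 11 2006 12:00 PM, Apr 11 2006 2:00 PM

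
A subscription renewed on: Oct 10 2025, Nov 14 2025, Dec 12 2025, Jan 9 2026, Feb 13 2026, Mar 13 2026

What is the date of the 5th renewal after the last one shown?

All dates are Fridays, 35, 28, 28, 35, 28 days apart.
Specifically, the 2nd Friday of each month.
April 2026 — 2nd Friday is Apr 10 2026.
May 2026 — 2nd Friday is May 8 2026.
June 2026 — 2nd Friday is Jun 12 2026.
2nd Friday of July 2026: Jul 10 2026.
August 2026 — 2nd Friday is Aug 14 2026.

Aug 14 2026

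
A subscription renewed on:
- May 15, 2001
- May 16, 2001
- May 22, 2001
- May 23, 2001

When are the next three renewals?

May 29, 2001; May 30, 2001; June 5, 2001

The gap pattern 1, 6, 1 repeats every 2 events.
These are the Tuesdays and Wednesdays of each week.
The following Tuesday is May 29, 2001.
The following Wednesday is May 30, 2001.
Next Tuesday: June 5, 2001.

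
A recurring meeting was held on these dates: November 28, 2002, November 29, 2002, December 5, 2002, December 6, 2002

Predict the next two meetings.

December 12, 2002; December 13, 2002

Every event lands on a Thursday or Friday (gaps cycle 1, 6, 1).
So the schedule is: every Thursday and Friday.
Next Thursday: December 12, 2002.
Next Friday: December 13, 2002.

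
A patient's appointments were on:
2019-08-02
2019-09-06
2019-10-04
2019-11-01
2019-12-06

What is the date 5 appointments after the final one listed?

All dates are Fridays, 35, 28, 28, 35 days apart.
Specifically, the 1st Friday of each month.
January 2020 — 1st Friday is 2020-01-03.
February 2020 — 1st Friday is 2020-02-07.
1st Friday of March 2020: 2020-03-06.
1st Friday of April 2020: 2020-04-03.
1st Friday of May 2020: 2020-05-01.

2020-05-01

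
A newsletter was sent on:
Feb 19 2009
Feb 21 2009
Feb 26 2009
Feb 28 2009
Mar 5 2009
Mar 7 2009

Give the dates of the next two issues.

The gap pattern 2, 5, 2, 5, 2 repeats every 2 events.
These are the Thursdays and Saturdays of each week.
The following Thursday is Mar 12 2009.
Next Saturday: Mar 14 2009.

Mar 12 2009, Mar 14 2009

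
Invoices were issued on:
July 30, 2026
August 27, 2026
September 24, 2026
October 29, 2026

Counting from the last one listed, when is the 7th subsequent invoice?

All Thursdays; the gaps (28, 28, 35) vary with month length.
This is the last Thursday of each month.
Last Thursday of November 2026: November 26, 2026.
December 2026 ends with Thursday December 31, 2026.
January 2027 ends with Thursday January 28, 2027.
February 2027 ends with Thursday February 25, 2027.
Last Thursday of March 2027: March 25, 2027.
Last Thursday of April 2027: April 29, 2027.
Last Thursday of May 2027: May 27, 2027.

May 27, 2027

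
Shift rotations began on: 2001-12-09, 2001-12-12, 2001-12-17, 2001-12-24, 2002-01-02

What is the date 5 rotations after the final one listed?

The spacing grows by 2 each time: 3, 5, 7, 9 days.
Next gap: 11 days. 2002-01-02 + 11 days = 2002-01-13.
Next gap: 13 days. 2002-01-13 + 13 days = 2002-01-26.
Next gap: 15 days. 2002-01-26 + 15 days = 2002-02-10.
Next gap: 17 days. 2002-02-10 + 17 days = 2002-02-27.
Next gap: 19 days. 2002-02-27 + 19 days = 2002-03-18.

2002-03-18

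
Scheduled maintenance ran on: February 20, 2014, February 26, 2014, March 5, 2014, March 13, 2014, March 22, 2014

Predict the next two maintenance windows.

April 1, 2014; April 12, 2014

The spacing grows by 1 each time: 6, 7, 8, 9 days.
Next gap: 10 days. March 22, 2014 + 10 days = April 1, 2014.
Next gap: 11 days. April 1, 2014 + 11 days = April 12, 2014.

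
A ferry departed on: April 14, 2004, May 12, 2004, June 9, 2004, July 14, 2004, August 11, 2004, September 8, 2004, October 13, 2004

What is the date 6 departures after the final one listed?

Gaps: 28, 28, 35, 28, 28, 35 days — a mix of 28 and 35. Every date is a Wednesday.
Each is the 2nd Wednesday of its month.
November 2004 — 2nd Wednesday is November 10, 2004.
December 2004 — 2nd Wednesday is December 8, 2004.
2nd Wednesday of January 2005: January 12, 2005.
2nd Wednesday of February 2005: February 9, 2005.
2nd Wednesday of March 2005: March 9, 2005.
2nd Wednesday of April 2005: April 13, 2005.

April 13, 2005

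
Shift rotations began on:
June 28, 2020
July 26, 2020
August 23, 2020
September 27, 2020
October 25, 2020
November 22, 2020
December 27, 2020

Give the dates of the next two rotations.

All dates are Sundays, 28, 28, 35, 28, 28, 35 days apart.
Specifically, the 4th Sunday of each month.
January 2021 — 4th Sunday is January 24, 2021.
February 2021 — 4th Sunday is February 28, 2021.

January 24, 2021; February 28, 2021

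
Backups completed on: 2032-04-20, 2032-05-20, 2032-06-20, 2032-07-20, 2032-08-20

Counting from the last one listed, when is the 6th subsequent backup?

The day-of-month is always 20 (30, 31, 30, 31 days between events).
So this recurs on the 20th of each month.
September 2032: 2032-09-20.
October 2032: 2032-10-20.
November 2032: 2032-11-20.
Next: December 2032 → 2032-12-20.
January 2033: 2033-01-20.
Next: February 2033 → 2033-02-20.

2033-02-20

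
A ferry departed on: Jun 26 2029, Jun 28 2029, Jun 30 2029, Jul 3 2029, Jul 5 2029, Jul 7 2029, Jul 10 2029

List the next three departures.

The gap pattern 2, 2, 3, 2, 2, 3 repeats every 3 events.
These are the Tuesdays, Thursdays and Saturdays of each week.
The following Thursday is Jul 12 2029.
The following Saturday is Jul 14 2029.
The following Tuesday is Jul 17 2029.

Jul 12 2029, Jul 14 2029, Jul 17 2029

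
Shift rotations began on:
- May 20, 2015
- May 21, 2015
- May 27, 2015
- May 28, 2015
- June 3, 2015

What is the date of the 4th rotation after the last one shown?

The gap pattern 1, 6, 1, 6 repeats every 2 events.
These are the Wednesdays and Thursdays of each week.
Next Thursday: June 4, 2015.
Next Wednesday: June 10, 2015.
Next Thursday: June 11, 2015.
Next Wednesday: June 17, 2015.

June 17, 2015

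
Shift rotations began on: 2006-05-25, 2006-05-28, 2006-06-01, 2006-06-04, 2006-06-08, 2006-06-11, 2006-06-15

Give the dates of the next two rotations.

The gap pattern 3, 4, 3, 4, 3, 4 repeats every 2 events.
These are the Thursdays and Sundays of each week.
The following Sunday is 2006-06-18.
The following Thursday is 2006-06-22.

2006-06-18, 2006-06-22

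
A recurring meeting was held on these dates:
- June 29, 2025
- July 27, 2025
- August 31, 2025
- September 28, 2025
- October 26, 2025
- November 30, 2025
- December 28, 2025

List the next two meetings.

January 25, 2026; February 22, 2026

These are Sundays with 28, 35, 28, 28, 35, 28-day gaps.
Each is the final Sunday of its month — June 29, 2025 is past the 28th, so '4th Sunday' doesn't fit.
Last Sunday of January 2026: January 25, 2026.
February 2026 ends with Sunday February 22, 2026.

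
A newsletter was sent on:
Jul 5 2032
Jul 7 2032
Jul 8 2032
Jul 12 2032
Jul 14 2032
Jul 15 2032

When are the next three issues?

Every event lands on a Monday or Wednesday or Thursday (gaps cycle 2, 1, 4, 2, 1).
So the schedule is: every Monday, Wednesday and Thursday.
The following Monday is Jul 19 2032.
Next Wednesday: Jul 21 2032.
The following Thursday is Jul 22 2032.

Jul 19 2032, Jul 21 2032, Jul 22 2032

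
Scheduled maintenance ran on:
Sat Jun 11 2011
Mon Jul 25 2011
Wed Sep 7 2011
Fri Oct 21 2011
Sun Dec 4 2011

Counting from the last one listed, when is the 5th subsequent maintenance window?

Wed Jul 11 2012

The spacing is 44, 44, 44, 44 days — always 44 days.
Sun Dec 4 2011 + 44 days = Tue Jan 17 2012.
Tue Jan 17 2012 + 44 days = Thu Mar 1 2012.
Thu Mar 1 2012 + 44 days = Sat Apr 14 2012.
Sat Apr 14 2012 + 44 days = Mon May 28 2012.
Mon May 28 2012 + 44 days = Wed Jul 11 2012.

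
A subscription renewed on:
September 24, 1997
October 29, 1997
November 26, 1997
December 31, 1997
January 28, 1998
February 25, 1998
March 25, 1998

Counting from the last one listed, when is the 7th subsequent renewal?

October 28, 1998

Every date is a Wednesday; gaps 35, 28, 35, 28, 28, 28 days.
Each is the last Wednesday of its month (at least one falls on the 29th or later, ruling out '4th Wednesday').
Last Wednesday of April 1998: April 29, 1998.
Last Wednesday of May 1998: May 27, 1998.
June 1998 ends with Wednesday June 24, 1998.
Last Wednesday of July 1998: July 29, 1998.
August 1998 ends with Wednesday August 26, 1998.
Last Wednesday of September 1998: September 30, 1998.
Last Wednesday of October 1998: October 28, 1998.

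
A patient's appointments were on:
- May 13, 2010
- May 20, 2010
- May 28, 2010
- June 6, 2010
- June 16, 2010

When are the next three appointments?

Intervals are 7, 8, 9, 10 days — an arithmetic progression with common difference 1.
Next gap: 11 days. June 16, 2010 + 11 days = June 27, 2010.
Next gap: 12 days. June 27, 2010 + 12 days = July 9, 2010.
Next gap: 13 days. July 9, 2010 + 13 days = July 22, 2010.

June 27, 2010; July 9, 2010; July 22, 2010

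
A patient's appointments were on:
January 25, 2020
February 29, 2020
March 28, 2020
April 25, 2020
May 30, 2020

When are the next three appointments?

All Saturdays; the gaps (35, 28, 28, 35) vary with month length.
This is the last Saturday of each month.
June 2020 ends with Saturday June 27, 2020.
July 2020 ends with Saturday July 25, 2020.
Last Saturday of August 2020: August 29, 2020.

June 27, 2020; July 25, 2020; August 29, 2020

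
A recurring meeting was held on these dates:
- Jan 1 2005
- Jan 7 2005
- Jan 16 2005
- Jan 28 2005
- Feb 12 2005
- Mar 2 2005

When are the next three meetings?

Mar 23 2005, Apr 16 2005, May 13 2005

Gaps: 6, 9, 12, 15, 18 days — each gap is 3 larger than the previous one.
Next gap: 21 days. Mar 2 2005 + 21 days = Mar 23 2005.
Next gap: 24 days. Mar 23 2005 + 24 days = Apr 16 2005.
Next gap: 27 days. Apr 16 2005 + 27 days = May 13 2005.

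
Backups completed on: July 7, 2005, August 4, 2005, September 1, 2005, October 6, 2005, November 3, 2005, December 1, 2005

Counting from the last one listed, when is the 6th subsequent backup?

These are Thursdays at 28- or 35-day spacing (28, 28, 35, 28, 28).
The pattern: 1st Thursday of the month.
1st Thursday of January 2006: January 5, 2006.
1st Thursday of February 2006: February 2, 2006.
1st Thursday of March 2006: March 2, 2006.
1st Thursday of April 2006: April 6, 2006.
1st Thursday of May 2006: May 4, 2006.
1st Thursday of June 2006: June 1, 2006.

June 1, 2006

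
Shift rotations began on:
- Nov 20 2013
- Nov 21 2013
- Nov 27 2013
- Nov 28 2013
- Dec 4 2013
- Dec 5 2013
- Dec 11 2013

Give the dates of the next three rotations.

The gap pattern 1, 6, 1, 6, 1, 6 repeats every 2 events.
These are the Wednesdays and Thursdays of each week.
The following Thursday is Dec 12 2013.
The following Wednesday is Dec 18 2013.
Next Thursday: Dec 19 2013.

Dec 12 2013, Dec 18 2013, Dec 19 2013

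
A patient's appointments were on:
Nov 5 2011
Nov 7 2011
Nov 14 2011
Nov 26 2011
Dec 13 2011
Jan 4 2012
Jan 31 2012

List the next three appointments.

The spacing grows by 5 each time: 2, 7, 12, 17, 22, 27 days.
Next gap: 32 days. Jan 31 2012 + 32 days = Mar 3 2012.
Next gap: 37 days. Mar 3 2012 + 37 days = Apr 9 2012.
Next gap: 42 days. Apr 9 2012 + 42 days = May 21 2012.

Mar 3 2012, Apr 9 2012, May 21 2012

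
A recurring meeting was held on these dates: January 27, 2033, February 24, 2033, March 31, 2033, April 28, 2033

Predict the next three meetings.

All Thursdays; the gaps (28, 35, 28) vary with month length.
This is the last Thursday of each month.
Last Thursday of May 2033: May 26, 2033.
June 2033 ends with Thursday June 30, 2033.
Last Thursday of July 2033: July 28, 2033.

May 26, 2033; June 30, 2033; July 28, 2033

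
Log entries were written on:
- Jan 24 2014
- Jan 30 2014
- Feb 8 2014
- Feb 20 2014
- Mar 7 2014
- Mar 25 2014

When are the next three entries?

Apr 15 2014, May 9 2014, Jun 5 2014

Intervals are 6, 9, 12, 15, 18 days — an arithmetic progression with common difference 3.
Next gap: 21 days. Mar 25 2014 + 21 days = Apr 15 2014.
Next gap: 24 days. Apr 15 2014 + 24 days = May 9 2014.
Next gap: 27 days. May 9 2014 + 27 days = Jun 5 2014.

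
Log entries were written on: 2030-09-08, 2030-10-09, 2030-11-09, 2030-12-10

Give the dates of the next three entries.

Every event comes 31 days after the last (31, 31, 31).
2030-12-10 + 31 days = 2031-01-10.
2031-01-10 + 31 days = 2031-02-10.
2031-02-10 + 31 days = 2031-03-13.

2031-01-10, 2031-02-10, 2031-03-13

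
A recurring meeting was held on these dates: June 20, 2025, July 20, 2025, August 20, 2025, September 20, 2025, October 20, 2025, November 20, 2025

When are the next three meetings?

December 20, 2025; January 20, 2026; February 20, 2026

Gaps: 30, 31, 31, 30, 31 days — not constant. Every event is on the 20th of the month.
Pattern: the 20th of each month.
Next: December 2025 → December 20, 2025.
Next: January 2026 → January 20, 2026.
Next: February 2026 → February 20, 2026.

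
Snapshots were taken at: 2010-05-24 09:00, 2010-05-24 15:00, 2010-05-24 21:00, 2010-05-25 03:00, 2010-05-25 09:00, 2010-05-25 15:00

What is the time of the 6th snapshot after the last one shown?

Spacing: 6, 6, 6, 6, 6 h — constant 6 h.
2010-05-25 15:00 + 6 h = 2010-05-25 21:00.
2010-05-25 21:00 + 6 h = 2010-05-26 03:00.
2010-05-26 03:00 + 6 h = 2010-05-26 09:00.
2010-05-26 09:00 + 6 h = 2010-05-26 15:00.
2010-05-26 15:00 + 6 h = 2010-05-26 21:00.
2010-05-26 21:00 + 6 h = 2010-05-27 03:00.

2010-05-27 03:00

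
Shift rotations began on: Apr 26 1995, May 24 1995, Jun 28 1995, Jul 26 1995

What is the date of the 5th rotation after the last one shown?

All dates are Wednesdays, 28, 35, 28 days apart.
Specifically, the 4th Wednesday of each month.
August 1995 — 4th Wednesday is Aug 23 1995.
September 1995 — 4th Wednesday is Sep 27 1995.
4th Wednesday of October 1995: Oct 25 1995.
November 1995 — 4th Wednesday is Nov 22 1995.
December 1995 — 4th Wednesday is Dec 27 1995.

Dec 27 1995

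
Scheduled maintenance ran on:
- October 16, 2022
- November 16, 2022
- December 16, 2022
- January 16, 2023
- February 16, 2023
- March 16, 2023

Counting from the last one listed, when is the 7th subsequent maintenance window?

October 16, 2023

Each date is the 16th; the gaps (31, 30, 31, 31, 28) track the month lengths.
The rule is the 16th of each month.
April 2023: April 16, 2023.
Next: May 2023 → May 16, 2023.
June 2023: June 16, 2023.
July 2023: July 16, 2023.
Next: August 2023 → August 16, 2023.
Next: September 2023 → September 16, 2023.
Next: October 2023 → October 16, 2023.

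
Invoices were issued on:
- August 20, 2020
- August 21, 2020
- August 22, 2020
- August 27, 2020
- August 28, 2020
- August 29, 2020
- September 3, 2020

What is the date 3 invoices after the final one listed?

September 10, 2020

The gap pattern 1, 1, 5, 1, 1, 5 repeats every 3 events.
These are the Thursdays, Fridays and Saturdays of each week.
The following Friday is September 4, 2020.
The following Saturday is September 5, 2020.
Next Thursday: September 10, 2020.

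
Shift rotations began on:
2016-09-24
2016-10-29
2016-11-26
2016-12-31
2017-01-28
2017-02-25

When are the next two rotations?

2017-03-25, 2017-04-29

These are Saturdays with 35, 28, 35, 28, 28-day gaps.
Each is the final Saturday of its month — 2016-10-29 is past the 28th, so '4th Saturday' doesn't fit.
March 2017 ends with Saturday 2017-03-25.
Last Saturday of April 2017: 2017-04-29.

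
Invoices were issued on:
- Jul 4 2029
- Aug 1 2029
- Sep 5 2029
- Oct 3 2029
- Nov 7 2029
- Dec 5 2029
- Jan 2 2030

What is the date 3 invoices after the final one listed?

Apr 3 2030

Gaps: 28, 35, 28, 35, 28, 28 days — a mix of 28 and 35. Every date is a Wednesday.
Each is the 1st Wednesday of its month.
1st Wednesday of February 2030: Feb 6 2030.
March 2030 — 1st Wednesday is Mar 6 2030.
April 2030 — 1st Wednesday is Apr 3 2030.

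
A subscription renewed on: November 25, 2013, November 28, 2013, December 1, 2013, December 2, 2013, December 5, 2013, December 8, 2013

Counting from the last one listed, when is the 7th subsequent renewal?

December 23, 2013

Gaps: 3, 3, 1, 3, 3 days — not constant, but cyclic with period 3.
The events fall on every Monday, Thursday and Sunday.
The following Monday is December 9, 2013.
Next Thursday: December 12, 2013.
Next Sunday: December 15, 2013.
The following Monday is December 16, 2013.
Next Thursday: December 19, 2013.
Next Sunday: December 22, 2013.
The following Monday is December 23, 2013.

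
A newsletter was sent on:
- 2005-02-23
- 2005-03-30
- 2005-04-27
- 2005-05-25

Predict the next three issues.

Every date is a Wednesday; gaps 35, 28, 28 days.
Each is the last Wednesday of its month (at least one falls on the 29th or later, ruling out '4th Wednesday').
Last Wednesday of June 2005: 2005-06-29.
July 2005 ends with Wednesday 2005-07-27.
Last Wednesday of August 2005: 2005-08-31.

2005-06-29, 2005-07-27, 2005-08-31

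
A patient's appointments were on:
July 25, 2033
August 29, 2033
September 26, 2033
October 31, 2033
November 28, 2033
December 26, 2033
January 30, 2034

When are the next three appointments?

All Mondays; the gaps (35, 28, 35, 28, 28, 35) vary with month length.
This is the last Monday of each month.
Last Monday of February 2034: February 27, 2034.
Last Monday of March 2034: March 27, 2034.
Last Monday of April 2034: April 24, 2034.

February 27, 2034; March 27, 2034; April 24, 2034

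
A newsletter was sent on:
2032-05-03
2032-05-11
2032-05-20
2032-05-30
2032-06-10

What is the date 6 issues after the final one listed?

Intervals are 8, 9, 10, 11 days — an arithmetic progression with common difference 1.
Next gap: 12 days. 2032-06-10 + 12 days = 2032-06-22.
Next gap: 13 days. 2032-06-22 + 13 days = 2032-07-05.
Next gap: 14 days. 2032-07-05 + 14 days = 2032-07-19.
Next gap: 15 days. 2032-07-19 + 15 days = 2032-08-03.
Next gap: 16 days. 2032-08-03 + 16 days = 2032-08-19.
Next gap: 17 days. 2032-08-19 + 17 days = 2032-09-05.

2032-09-05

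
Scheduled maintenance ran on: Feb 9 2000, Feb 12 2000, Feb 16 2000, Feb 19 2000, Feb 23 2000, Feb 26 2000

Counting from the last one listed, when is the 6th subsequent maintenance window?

Mar 18 2000

Gaps: 3, 4, 3, 4, 3 days — not constant, but cyclic with period 2.
The events fall on every Wednesday and Saturday.
Next Wednesday: Mar 1 2000.
The following Saturday is Mar 4 2000.
Next Wednesday: Mar 8 2000.
Next Saturday: Mar 11 2000.
The following Wednesday is Mar 15 2000.
Next Saturday: Mar 18 2000.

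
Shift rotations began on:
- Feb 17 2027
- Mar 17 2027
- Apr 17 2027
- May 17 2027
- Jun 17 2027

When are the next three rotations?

The day-of-month is always 17 (28, 31, 30, 31 days between events).
So this recurs on the 17th of each month.
July 2027: Jul 17 2027.
Next: August 2027 → Aug 17 2027.
September 2027: Sep 17 2027.

Jul 17 2027, Aug 17 2027, Sep 17 2027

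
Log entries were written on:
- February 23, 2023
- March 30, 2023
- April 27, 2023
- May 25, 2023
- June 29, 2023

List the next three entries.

July 27, 2023; August 31, 2023; September 28, 2023

All Thursdays; the gaps (35, 28, 28, 35) vary with month length.
This is the last Thursday of each month.
July 2023 ends with Thursday July 27, 2023.
Last Thursday of August 2023: August 31, 2023.
September 2023 ends with Thursday September 28, 2023.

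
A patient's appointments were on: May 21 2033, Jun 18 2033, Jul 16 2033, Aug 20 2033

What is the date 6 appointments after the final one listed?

These are Saturdays at 28- or 35-day spacing (28, 28, 35).
The pattern: 3rd Saturday of the month.
September 2033 — 3rd Saturday is Sep 17 2033.
October 2033 — 3rd Saturday is Oct 15 2033.
3rd Saturday of November 2033: Nov 19 2033.
3rd Saturday of December 2033: Dec 17 2033.
3rd Saturday of January 2034: Jan 21 2034.
February 2034 — 3rd Saturday is Feb 18 2034.

Feb 18 2034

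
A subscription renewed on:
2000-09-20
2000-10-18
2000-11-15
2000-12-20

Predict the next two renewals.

2001-01-17, 2001-02-21

These are Wednesdays at 28- or 35-day spacing (28, 28, 35).
The pattern: 3rd Wednesday of the month.
3rd Wednesday of January 2001: 2001-01-17.
February 2001 — 3rd Wednesday is 2001-02-21.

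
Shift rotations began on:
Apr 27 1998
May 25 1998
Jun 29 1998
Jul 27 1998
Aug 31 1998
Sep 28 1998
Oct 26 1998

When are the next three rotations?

Every date is a Monday; gaps 28, 35, 28, 35, 28, 28 days.
Each is the last Monday of its month (at least one falls on the 29th or later, ruling out '4th Monday').
November 1998 ends with Monday Nov 30 1998.
December 1998 ends with Monday Dec 28 1998.
January 1999 ends with Monday Jan 25 1999.

Nov 30 1998, Dec 28 1998, Jan 25 1999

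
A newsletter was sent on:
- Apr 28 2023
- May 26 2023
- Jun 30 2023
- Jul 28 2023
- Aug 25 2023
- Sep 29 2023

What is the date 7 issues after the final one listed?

These are Fridays with 28, 35, 28, 28, 35-day gaps.
Each is the final Friday of its month — Jun 30 2023 is past the 28th, so '4th Friday' doesn't fit.
October 2023 ends with Friday Oct 27 2023.
November 2023 ends with Friday Nov 24 2023.
December 2023 ends with Friday Dec 29 2023.
January 2024 ends with Friday Jan 26 2024.
February 2024 ends with Friday Feb 23 2024.
Last Friday of March 2024: Mar 29 2024.
April 2024 ends with Friday Apr 26 2024.

Apr 26 2024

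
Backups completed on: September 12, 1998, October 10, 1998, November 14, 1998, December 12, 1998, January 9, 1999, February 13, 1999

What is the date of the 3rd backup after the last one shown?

All dates are Saturdays, 28, 35, 28, 28, 35 days apart.
Specifically, the 2nd Saturday of each month.
March 1999 — 2nd Saturday is March 13, 1999.
April 1999 — 2nd Saturday is April 10, 1999.
2nd Saturday of May 1999: May 8, 1999.

May 8, 1999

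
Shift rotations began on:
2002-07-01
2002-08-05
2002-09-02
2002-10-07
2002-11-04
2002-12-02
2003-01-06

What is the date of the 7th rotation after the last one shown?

All dates are Mondays, 35, 28, 35, 28, 28, 35 days apart.
Specifically, the 1st Monday of each month.
1st Monday of February 2003: 2003-02-03.
March 2003 — 1st Monday is 2003-03-03.
1st Monday of April 2003: 2003-04-07.
May 2003 — 1st Monday is 2003-05-05.
June 2003 — 1st Monday is 2003-06-02.
July 2003 — 1st Monday is 2003-07-07.
August 2003 — 1st Monday is 2003-08-04.

2003-08-04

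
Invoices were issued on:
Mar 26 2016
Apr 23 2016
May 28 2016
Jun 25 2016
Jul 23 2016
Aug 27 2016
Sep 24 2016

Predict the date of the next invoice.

All dates are Saturdays, 28, 35, 28, 28, 35, 28 days apart.
Specifically, the 4th Saturday of each month.
October 2016 — 4th Saturday is Oct 22 2016.

Oct 22 2016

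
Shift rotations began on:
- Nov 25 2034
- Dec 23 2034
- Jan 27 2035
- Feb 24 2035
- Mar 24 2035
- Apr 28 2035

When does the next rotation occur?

May 26 2035

All dates are Saturdays, 28, 35, 28, 28, 35 days apart.
Specifically, the 4th Saturday of each month.
4th Saturday of May 2035: May 26 2035.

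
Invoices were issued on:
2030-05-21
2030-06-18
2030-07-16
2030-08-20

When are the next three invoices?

All dates are Tuesdays, 28, 28, 35 days apart.
Specifically, the 3rd Tuesday of each month.
September 2030 — 3rd Tuesday is 2030-09-17.
October 2030 — 3rd Tuesday is 2030-10-15.
November 2030 — 3rd Tuesday is 2030-11-19.

2030-09-17, 2030-10-15, 2030-11-19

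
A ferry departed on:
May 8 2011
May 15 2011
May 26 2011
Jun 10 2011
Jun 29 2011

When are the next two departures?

The spacing grows by 4 each time: 7, 11, 15, 19 days.
Next gap: 23 days. Jun 29 2011 + 23 days = Jul 22 2011.
Next gap: 27 days. Jul 22 2011 + 27 days = Aug 18 2011.

Jul 22 2011, Aug 18 2011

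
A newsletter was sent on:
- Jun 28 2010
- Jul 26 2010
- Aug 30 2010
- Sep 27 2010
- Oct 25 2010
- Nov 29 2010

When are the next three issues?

These are Mondays with 28, 35, 28, 28, 35-day gaps.
Each is the final Monday of its month — Aug 30 2010 is past the 28th, so '4th Monday' doesn't fit.
Last Monday of December 2010: Dec 27 2010.
Last Monday of January 2011: Jan 31 2011.
February 2011 ends with Monday Feb 28 2011.

Dec 27 2010, Jan 31 2011, Feb 28 2011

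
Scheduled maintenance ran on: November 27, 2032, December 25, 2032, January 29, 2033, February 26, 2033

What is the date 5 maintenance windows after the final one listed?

These are Saturdays with 28, 35, 28-day gaps.
Each is the final Saturday of its month — January 29, 2033 is past the 28th, so '4th Saturday' doesn't fit.
March 2033 ends with Saturday March 26, 2033.
April 2033 ends with Saturday April 30, 2033.
May 2033 ends with Saturday May 28, 2033.
June 2033 ends with Saturday June 25, 2033.
July 2033 ends with Saturday July 30, 2033.

July 30, 2033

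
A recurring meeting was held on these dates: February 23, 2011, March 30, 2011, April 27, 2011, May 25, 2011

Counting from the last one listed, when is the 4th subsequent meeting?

September 28, 2011

These are Wednesdays with 35, 28, 28-day gaps.
Each is the final Wednesday of its month — March 30, 2011 is past the 28th, so '4th Wednesday' doesn't fit.
Last Wednesday of June 2011: June 29, 2011.
July 2011 ends with Wednesday July 27, 2011.
Last Wednesday of August 2011: August 31, 2011.
September 2011 ends with Wednesday September 28, 2011.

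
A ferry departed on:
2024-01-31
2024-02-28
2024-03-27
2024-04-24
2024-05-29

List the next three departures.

2024-06-26, 2024-07-31, 2024-08-28

Every date is a Wednesday; gaps 28, 28, 28, 35 days.
Each is the last Wednesday of its month (at least one falls on the 29th or later, ruling out '4th Wednesday').
June 2024 ends with Wednesday 2024-06-26.
July 2024 ends with Wednesday 2024-07-31.
August 2024 ends with Wednesday 2024-08-28.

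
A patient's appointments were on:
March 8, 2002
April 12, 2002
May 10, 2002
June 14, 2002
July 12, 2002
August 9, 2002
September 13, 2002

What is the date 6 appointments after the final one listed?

March 14, 2003

All dates are Fridays, 35, 28, 35, 28, 28, 35 days apart.
Specifically, the 2nd Friday of each month.
October 2002 — 2nd Friday is October 11, 2002.
2nd Friday of November 2002: November 8, 2002.
December 2002 — 2nd Friday is December 13, 2002.
2nd Friday of January 2003: January 10, 2003.
2nd Friday of February 2003: February 14, 2003.
2nd Friday of March 2003: March 14, 2003.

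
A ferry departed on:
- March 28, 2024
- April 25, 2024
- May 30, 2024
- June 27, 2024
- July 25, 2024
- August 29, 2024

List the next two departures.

September 26, 2024; October 31, 2024

These are Thursdays with 28, 35, 28, 28, 35-day gaps.
Each is the final Thursday of its month — May 30, 2024 is past the 28th, so '4th Thursday' doesn't fit.
Last Thursday of September 2024: September 26, 2024.
Last Thursday of October 2024: October 31, 2024.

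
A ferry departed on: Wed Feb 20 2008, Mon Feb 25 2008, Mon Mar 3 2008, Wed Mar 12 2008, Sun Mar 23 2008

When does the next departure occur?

The spacing grows by 2 each time: 5, 7, 9, 11 days.
Next gap: 13 days. Sun Mar 23 2008 + 13 days = Sat Apr 5 2008.

Sat Apr 5 2008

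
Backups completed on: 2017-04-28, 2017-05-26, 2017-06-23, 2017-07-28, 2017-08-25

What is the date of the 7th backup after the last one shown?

2018-03-23

These are Fridays at 28- or 35-day spacing (28, 28, 35, 28).
The pattern: 4th Friday of the month.
4th Friday of September 2017: 2017-09-22.
October 2017 — 4th Friday is 2017-10-27.
November 2017 — 4th Friday is 2017-11-24.
4th Friday of December 2017: 2017-12-22.
January 2018 — 4th Friday is 2018-01-26.
4th Friday of February 2018: 2018-02-23.
4th Friday of March 2018: 2018-03-23.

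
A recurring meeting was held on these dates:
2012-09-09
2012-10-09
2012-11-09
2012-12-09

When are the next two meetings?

The day-of-month is always 9 (30, 31, 30 days between events).
So this recurs on the 9th of each month.
January 2013: 2013-01-09.
February 2013: 2013-02-09.

2013-01-09, 2013-02-09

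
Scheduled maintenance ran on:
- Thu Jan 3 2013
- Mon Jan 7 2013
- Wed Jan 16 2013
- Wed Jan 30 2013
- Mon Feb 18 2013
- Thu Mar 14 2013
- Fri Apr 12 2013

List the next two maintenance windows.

Intervals are 4, 9, 14, 19, 24, 29 days — an arithmetic progression with common difference 5.
Next gap: 34 days. Fri Apr 12 2013 + 34 days = Thu May 16 2013.
Next gap: 39 days. Thu May 16 2013 + 39 days = Mon Jun 24 2013.

Thu May 16 2013, Mon Jun 24 2013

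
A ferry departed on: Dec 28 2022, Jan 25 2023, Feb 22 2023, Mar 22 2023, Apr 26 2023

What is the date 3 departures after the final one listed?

Jul 26 2023

Gaps: 28, 28, 28, 35 days — a mix of 28 and 35. Every date is a Wednesday.
Each is the 4th Wednesday of its month.
4th Wednesday of May 2023: May 24 2023.
4th Wednesday of June 2023: Jun 28 2023.
4th Wednesday of July 2023: Jul 26 2023.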